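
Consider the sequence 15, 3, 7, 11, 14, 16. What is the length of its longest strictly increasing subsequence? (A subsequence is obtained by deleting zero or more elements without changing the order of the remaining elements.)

Let dp[i] be the longest increasing subsequence ending at position i. Then dp = [1, 1, 2, 3, 4, 5].
The maximum is 5; one witness is 3, 7, 11, 14, 16 at positions 2,3,4,5,6.

5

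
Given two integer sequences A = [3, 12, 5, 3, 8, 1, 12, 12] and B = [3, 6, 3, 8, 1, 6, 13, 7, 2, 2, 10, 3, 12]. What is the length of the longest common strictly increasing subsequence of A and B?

3

A longest common strictly increasing subsequence is 3, 8, 12 (length 3); it appears in order in both A and B, and no longer such subsequence exists.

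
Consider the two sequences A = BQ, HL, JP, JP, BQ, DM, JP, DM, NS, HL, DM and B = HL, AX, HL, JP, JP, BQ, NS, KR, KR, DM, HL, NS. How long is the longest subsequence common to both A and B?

Backtracking the LCS table gives one alignment: HL (A2,B3) → JP (A3,B4) → JP (A4,B5) → BQ (A5,B6) → DM (A6,B10) → NS (A9,B12).
So the longest common subsequence has length 6.

6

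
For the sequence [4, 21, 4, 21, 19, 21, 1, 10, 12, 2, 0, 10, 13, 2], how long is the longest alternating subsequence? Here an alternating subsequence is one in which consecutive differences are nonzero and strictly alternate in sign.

A longest alternating subsequence is 4, 21, 4, 21, 19, 21, 1, 10, 2, 10, 2 (positions 1,2,3,4,5,6,7,8,10,12,14); its 10 consecutive differences strictly alternate in sign, and length 11 is optimal.

11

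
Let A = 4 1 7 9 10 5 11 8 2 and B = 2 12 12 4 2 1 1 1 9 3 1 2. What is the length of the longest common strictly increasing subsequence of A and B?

For each value that appears in both, track the longest common increasing run ending there.
The best achievable length is 2; one witness is 4, 9 (A-positions 1,4, B-positions 4,9).

2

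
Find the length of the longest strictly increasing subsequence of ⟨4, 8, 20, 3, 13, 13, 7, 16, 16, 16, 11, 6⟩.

4

Let dp[i] be the longest increasing subsequence ending at position i. Then dp = [1, 2, 3, 1, 3, 3, 2, 4, 4, 4, 3, 2].
The maximum is 4; one witness is 4, 8, 13, 16 at positions 1,2,5,8.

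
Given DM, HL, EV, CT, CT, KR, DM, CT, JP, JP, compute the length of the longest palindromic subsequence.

Using dp[i][j] = 2 + dp[i+1][j−1] if the ends match, else max(dp[i+1][j], dp[i][j−1]):
dp[1][10] = 4. A witness is DM CT CT DM at positions 1,4,5,7.

4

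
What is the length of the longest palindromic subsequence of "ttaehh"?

One longest palindromic subsequence is hh (positions 5,6); it reads the same forward and backward, and the interval DP gives dp[1][6] = 2.

2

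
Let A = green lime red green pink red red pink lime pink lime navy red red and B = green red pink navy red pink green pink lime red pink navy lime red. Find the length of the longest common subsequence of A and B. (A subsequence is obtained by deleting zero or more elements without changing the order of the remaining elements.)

Backtracking the LCS table gives one alignment: green (A1,B1) → red (A3,B2) → pink (A5,B3) → red (A6,B5) → pink (A8,B8) → lime (A9,B9) → pink (A10,B11) → lime (A11,B13) → red (A14,B14).
So the longest common subsequence has length 9.

9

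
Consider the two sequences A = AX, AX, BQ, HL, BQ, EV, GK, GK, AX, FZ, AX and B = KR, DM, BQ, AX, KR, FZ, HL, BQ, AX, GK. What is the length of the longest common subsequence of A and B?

4

A longest common subsequence is AX, HL, BQ, GK (length 4); the LCS DP confirms no longer common subsequence exists.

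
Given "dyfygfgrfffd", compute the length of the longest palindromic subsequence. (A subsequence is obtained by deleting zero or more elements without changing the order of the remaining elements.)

One longest palindromic subsequence is dfffffd (positions 1,3,6,9,10,11,12); it reads the same forward and backward, and the interval DP gives dp[1][12] = 7.

7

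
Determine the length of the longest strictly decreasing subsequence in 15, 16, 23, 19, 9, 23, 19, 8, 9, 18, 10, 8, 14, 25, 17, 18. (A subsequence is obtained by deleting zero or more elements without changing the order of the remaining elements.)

5

Scanning left to right, the best length ending at each element is: 15→1, 16→1, 23→1, 19→2, 9→3, 23→1, 19→2, 8→4, 9→3, 18→3, 10→4, 8→5, 14→4, 25→1, 17→4, 18→3.
So the longest decreasing subsequence has length 5, e.g. 23, 19, 18, 10, 8.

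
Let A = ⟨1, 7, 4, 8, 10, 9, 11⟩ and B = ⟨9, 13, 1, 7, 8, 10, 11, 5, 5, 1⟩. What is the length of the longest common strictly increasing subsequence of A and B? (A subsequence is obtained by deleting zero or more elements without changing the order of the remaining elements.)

5

For each value that appears in both, track the longest common increasing run ending there.
The best achievable length is 5; one witness is 1, 7, 8, 10, 11 (A-positions 1,2,4,5,7, B-positions 3,4,5,6,7).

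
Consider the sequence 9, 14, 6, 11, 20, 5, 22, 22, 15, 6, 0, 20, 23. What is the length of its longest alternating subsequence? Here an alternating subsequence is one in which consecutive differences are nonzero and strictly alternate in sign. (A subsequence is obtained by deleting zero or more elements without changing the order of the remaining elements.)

Track the best alternating length ending on an up-step vs a down-step at each position: up/down = 1/1, 2/1, 1/3, 4/3, 4/1, 1/5, 6/1, 6/1, 6/7, 6/7, 1/7, 8/7, 8/1.
The maximum over both is 8; one such subsequence is 9, 14, 6, 11, 5, 22, 15, 20.

8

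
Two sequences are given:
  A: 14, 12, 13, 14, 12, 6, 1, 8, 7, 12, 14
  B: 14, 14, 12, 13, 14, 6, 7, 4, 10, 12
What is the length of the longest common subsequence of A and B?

Backtracking the LCS table gives one alignment: 14 (A1,B2) → 12 (A2,B3) → 13 (A3,B4) → 14 (A4,B5) → 6 (A6,B6) → 7 (A9,B7) → 12 (A10,B10).
So the longest common subsequence has length 7.

7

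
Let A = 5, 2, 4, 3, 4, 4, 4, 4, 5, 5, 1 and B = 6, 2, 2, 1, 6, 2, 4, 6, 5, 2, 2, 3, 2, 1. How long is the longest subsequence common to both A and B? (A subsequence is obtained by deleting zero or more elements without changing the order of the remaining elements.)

4

A longest common subsequence is 5, 2, 3, 1 (length 4); the LCS DP confirms no longer common subsequence exists.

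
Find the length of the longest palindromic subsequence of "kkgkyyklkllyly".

One longest palindromic subsequence is yylllyy (positions 5,6,8,10,11,12,14); it reads the same forward and backward, and the interval DP gives dp[1][14] = 7.

7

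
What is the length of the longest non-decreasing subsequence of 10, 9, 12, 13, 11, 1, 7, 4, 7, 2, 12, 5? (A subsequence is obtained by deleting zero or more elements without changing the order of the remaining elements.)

Let dp[i] be the longest non-decreasing subsequence ending at position i. Then dp = [1, 1, 2, 3, 2, 1, 2, 2, 3, 2, 4, 3].
The maximum is 4; one witness is 1, 7, 7, 12 at positions 6,7,9,11.

4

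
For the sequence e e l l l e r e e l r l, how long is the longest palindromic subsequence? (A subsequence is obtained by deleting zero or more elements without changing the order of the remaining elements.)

7

One longest palindromic subsequence is lleeell (positions 3,5,6,8,9,10,12); it reads the same forward and backward, and the interval DP gives dp[1][12] = 7.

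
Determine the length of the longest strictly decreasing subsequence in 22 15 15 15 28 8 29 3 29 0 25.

One longest decreasing subsequence is 22, 15, 8, 3, 0 (positions 1,2,6,8,10), of length 5; no longer one exists.

5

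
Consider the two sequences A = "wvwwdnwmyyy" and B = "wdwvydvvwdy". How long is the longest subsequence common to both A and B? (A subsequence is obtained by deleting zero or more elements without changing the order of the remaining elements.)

Backtracking the LCS table gives one alignment: w (A1,B3) → v (A2,B8) → w (A4,B9) → d (A5,B10) → y (A11,B11).
So the longest common subsequence has length 5.

5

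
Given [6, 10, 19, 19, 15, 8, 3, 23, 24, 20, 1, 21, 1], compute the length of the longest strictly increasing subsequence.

5

Scanning left to right, the best length ending at each element is: 6→1, 10→2, 19→3, 19→3, 15→3, 8→2, 3→1, 23→4, 24→5, 20→4, 1→1, 21→5, 1→1.
So the longest increasing subsequence has length 5, e.g. 6, 10, 19, 23, 24.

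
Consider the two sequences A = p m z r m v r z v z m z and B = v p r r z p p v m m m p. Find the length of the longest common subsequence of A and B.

A longest common subsequence is prrzvm (length 6); the LCS DP confirms no longer common subsequence exists.

6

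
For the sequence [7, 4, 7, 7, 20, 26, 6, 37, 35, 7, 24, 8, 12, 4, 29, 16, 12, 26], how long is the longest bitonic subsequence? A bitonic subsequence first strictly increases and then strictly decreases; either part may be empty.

Let inc[i] be the LIS ending at i and dec[i] the longest strictly decreasing subsequence starting at i. inc = [1, 1, 2, 2, 3, 4, 2, 5, 5, 3, 4, 4, 5, 1, 6, 6, 5, 7], dec = [3, 1, 3, 3, 3, 4, 2, 5, 4, 2, 3, 2, 2, 1, 3, 2, 1, 1].
max_i inc[i]+dec[i]−1 = 9, with one witness 4, 7, 20, 26, 37, 35, 29, 16, 12.

9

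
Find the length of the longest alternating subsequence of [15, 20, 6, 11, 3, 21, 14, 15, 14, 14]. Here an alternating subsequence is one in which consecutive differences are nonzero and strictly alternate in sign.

A longest alternating subsequence is 15, 20, 6, 11, 3, 21, 14, 15, 14 (positions 1,2,3,4,5,6,7,8,9); its 8 consecutive differences strictly alternate in sign, and length 9 is optimal.

9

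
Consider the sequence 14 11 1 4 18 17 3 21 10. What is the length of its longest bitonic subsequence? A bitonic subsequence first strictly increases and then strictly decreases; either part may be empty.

5

One longest bitonic subsequence is 1, 4, 18, 17, 10 (positions 3,4,5,6,9): it rises to 18 then falls. Length 5 is optimal.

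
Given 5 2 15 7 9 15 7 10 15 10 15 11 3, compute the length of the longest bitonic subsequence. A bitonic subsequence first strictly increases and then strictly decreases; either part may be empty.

One longest bitonic subsequence is 5, 7, 9, 10, 15, 11, 3 (positions 1,4,5,8,9,12,13): it rises to 15 then falls. Length 7 is optimal.

7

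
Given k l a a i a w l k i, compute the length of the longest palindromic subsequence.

7

One longest palindromic subsequence is klaialk (positions 1,2,4,5,6,8,9); it reads the same forward and backward, and the interval DP gives dp[1][10] = 7.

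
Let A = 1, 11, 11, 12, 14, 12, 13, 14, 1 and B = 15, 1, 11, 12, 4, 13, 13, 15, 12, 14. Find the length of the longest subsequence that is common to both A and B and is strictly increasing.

5

A longest common strictly increasing subsequence is 1, 11, 12, 13, 14 (length 5); it appears in order in both A and B, and no longer such subsequence exists.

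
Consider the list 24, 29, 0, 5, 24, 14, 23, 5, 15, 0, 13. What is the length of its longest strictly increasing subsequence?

4

Let dp[i] be the longest increasing subsequence ending at position i. Then dp = [1, 2, 1, 2, 3, 3, 4, 2, 4, 1, 3].
The maximum is 4; one witness is 0, 5, 14, 23 at positions 3,4,6,7.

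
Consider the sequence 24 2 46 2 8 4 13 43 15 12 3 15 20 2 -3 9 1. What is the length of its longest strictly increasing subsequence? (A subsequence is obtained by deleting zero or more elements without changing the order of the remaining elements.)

5

Let dp[i] be the longest increasing subsequence ending at position i. Then dp = [1, 1, 2, 1, 2, 2, 3, 4, 4, 3, 2, 4, 5, 1, 1, 3, 2].
The maximum is 5; one witness is 2, 8, 13, 15, 20 at positions 2,5,7,9,13.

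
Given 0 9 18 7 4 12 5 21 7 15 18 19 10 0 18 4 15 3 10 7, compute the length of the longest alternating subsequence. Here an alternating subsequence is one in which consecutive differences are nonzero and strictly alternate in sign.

15

A longest alternating subsequence is 0, 9, 7, 12, 5, 21, 7, 15, 10, 18, 4, 15, 3, 10, 7 (positions 1,2,4,6,7,8,9,10,13,15,16,17,18,19,20); its 14 consecutive differences strictly alternate in sign, and length 15 is optimal.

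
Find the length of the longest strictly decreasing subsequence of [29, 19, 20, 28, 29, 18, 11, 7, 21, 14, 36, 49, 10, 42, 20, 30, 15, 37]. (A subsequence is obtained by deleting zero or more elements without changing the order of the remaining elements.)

Let dp[i] be the longest decreasing subsequence ending at position i. Then dp = [1, 2, 2, 2, 1, 3, 4, 5, 3, 4, 1, 1, 5, 2, 4, 3, 5, 3].
The maximum is 5; one witness is 29, 19, 18, 11, 7 at positions 1,2,6,7,8.

5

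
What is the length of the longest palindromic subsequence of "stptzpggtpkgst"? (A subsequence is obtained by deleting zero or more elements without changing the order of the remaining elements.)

8

Using dp[i][j] = 2 + dp[i+1][j−1] if the ends match, else max(dp[i+1][j], dp[i][j−1]):
dp[1][14] = 8. A witness is tptggtpt at positions 2,3,4,7,8,9,10,14.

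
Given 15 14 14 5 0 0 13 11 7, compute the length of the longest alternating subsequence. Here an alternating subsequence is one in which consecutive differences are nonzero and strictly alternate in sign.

4

Track the best alternating length ending on an up-step vs a down-step at each position: up/down = 1/1, 1/2, 1/2, 1/2, 1/2, 1/2, 3/2, 3/4, 3/4.
The maximum over both is 4; one such subsequence is 15, 5, 13, 11.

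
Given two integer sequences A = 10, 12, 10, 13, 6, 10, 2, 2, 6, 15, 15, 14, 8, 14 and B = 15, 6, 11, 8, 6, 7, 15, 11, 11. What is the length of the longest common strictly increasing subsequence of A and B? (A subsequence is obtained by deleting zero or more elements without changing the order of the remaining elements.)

2

A longest common strictly increasing subsequence is 6, 8 (length 2); it appears in order in both A and B, and no longer such subsequence exists.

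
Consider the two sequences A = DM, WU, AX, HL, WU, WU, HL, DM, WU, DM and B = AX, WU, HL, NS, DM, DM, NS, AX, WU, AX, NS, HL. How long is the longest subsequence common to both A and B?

5

A longest common subsequence is AX, WU, HL, DM, WU (length 5); the LCS DP confirms no longer common subsequence exists.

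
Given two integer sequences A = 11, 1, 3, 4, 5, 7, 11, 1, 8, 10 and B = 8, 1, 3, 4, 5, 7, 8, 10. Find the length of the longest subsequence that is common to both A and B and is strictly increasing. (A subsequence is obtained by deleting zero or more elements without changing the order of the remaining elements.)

A longest common strictly increasing subsequence is 1, 3, 4, 5, 7, 8, 10 (length 7); it appears in order in both A and B, and no longer such subsequence exists.

7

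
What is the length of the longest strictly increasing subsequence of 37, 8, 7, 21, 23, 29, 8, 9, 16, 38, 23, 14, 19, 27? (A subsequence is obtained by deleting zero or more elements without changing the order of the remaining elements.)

One longest increasing subsequence is 7, 8, 9, 16, 23, 27 (positions 3,7,8,9,11,14), of length 6; no longer one exists.

6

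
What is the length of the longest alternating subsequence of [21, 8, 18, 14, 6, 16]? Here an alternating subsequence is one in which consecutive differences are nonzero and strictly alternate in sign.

5

A longest alternating subsequence is 21, 8, 18, 14, 16 (positions 1,2,3,4,6); its 4 consecutive differences strictly alternate in sign, and length 5 is optimal.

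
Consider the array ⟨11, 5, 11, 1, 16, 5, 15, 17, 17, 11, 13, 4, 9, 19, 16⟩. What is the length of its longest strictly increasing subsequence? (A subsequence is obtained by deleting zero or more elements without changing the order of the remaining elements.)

Let dp[i] be the longest increasing subsequence ending at position i. Then dp = [1, 1, 2, 1, 3, 2, 3, 4, 4, 3, 4, 2, 3, 5, 5].
The maximum is 5; one witness is 5, 11, 16, 17, 19 at positions 2,3,5,8,14.

5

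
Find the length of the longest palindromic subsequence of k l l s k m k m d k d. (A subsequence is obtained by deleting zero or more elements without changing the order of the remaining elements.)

One longest palindromic subsequence is kmkmk (positions 5,6,7,8,10); it reads the same forward and backward, and the interval DP gives dp[1][11] = 5.

5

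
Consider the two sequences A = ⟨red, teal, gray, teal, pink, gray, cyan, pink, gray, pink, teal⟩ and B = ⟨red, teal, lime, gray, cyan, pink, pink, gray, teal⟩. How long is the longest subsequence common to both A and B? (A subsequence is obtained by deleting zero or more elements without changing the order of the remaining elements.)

Backtracking the LCS table gives one alignment: red (A1,B1) → teal (A2,B2) → gray (A3,B4) → pink (A5,B6) → pink (A8,B7) → gray (A9,B8) → teal (A11,B9).
So the longest common subsequence has length 7.

7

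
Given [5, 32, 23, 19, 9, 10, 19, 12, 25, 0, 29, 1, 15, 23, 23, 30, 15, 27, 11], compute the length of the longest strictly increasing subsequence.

Scanning left to right, the best length ending at each element is: 5→1, 32→2, 23→2, 19→2, 9→2, 10→3, 19→4, 12→4, 25→5, 0→1, 29→6, 1→2, 15→5, 23→6, 23→6, 30→7, 15→5, 27→7, 11→4.
So the longest increasing subsequence has length 7, e.g. 5, 9, 10, 19, 25, 29, 30.

7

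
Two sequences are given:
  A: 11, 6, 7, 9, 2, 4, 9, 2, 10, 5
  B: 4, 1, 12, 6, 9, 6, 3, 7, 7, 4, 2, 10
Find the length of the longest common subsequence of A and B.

5

A longest common subsequence is 6, 7, 4, 2, 10 (length 5); the LCS DP confirms no longer common subsequence exists.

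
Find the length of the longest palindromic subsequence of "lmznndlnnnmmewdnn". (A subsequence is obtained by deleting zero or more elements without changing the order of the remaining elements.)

Using dp[i][j] = 2 + dp[i+1][j−1] if the ends match, else max(dp[i+1][j], dp[i][j−1]):
dp[1][17] = 9. A witness is nndnnndnn at positions 4,5,6,8,9,10,15,16,17.

9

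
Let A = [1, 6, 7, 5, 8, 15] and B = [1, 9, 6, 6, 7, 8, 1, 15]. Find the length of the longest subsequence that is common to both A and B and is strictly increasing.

5

A longest common strictly increasing subsequence is 1, 6, 7, 8, 15 (length 5); it appears in order in both A and B, and no longer such subsequence exists.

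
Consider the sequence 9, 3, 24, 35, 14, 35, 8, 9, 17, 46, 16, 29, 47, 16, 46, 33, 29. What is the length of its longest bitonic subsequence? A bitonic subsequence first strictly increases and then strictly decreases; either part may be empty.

9

Let inc[i] be the LIS ending at i and dec[i] the longest strictly decreasing subsequence starting at i. inc = [1, 1, 2, 3, 2, 3, 2, 3, 4, 5, 4, 5, 6, 4, 6, 6, 5], dec = [2, 1, 3, 3, 2, 3, 1, 1, 2, 3, 1, 2, 4, 1, 3, 2, 1].
max_i inc[i]+dec[i]−1 = 9, with one witness 3, 8, 9, 17, 46, 47, 46, 33, 29.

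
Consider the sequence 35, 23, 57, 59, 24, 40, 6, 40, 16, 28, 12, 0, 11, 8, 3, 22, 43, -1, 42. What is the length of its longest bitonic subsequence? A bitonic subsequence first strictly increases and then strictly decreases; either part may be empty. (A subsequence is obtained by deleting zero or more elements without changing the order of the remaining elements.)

10

Let inc[i] be the LIS ending at i and dec[i] the longest strictly decreasing subsequence starting at i. inc = [1, 1, 2, 3, 2, 3, 1, 3, 2, 3, 2, 1, 2, 2, 2, 3, 4, 1, 4], dec = [8, 7, 8, 8, 7, 7, 3, 7, 6, 6, 5, 2, 4, 3, 2, 2, 2, 1, 1].
max_i inc[i]+dec[i]−1 = 10, with one witness 35, 57, 59, 40, 28, 12, 11, 8, 3, -1.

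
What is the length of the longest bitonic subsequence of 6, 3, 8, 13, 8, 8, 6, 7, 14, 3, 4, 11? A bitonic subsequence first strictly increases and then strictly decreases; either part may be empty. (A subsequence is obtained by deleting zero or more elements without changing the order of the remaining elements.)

Let inc[i] be the LIS ending at i and dec[i] the longest strictly decreasing subsequence starting at i. inc = [1, 1, 2, 3, 2, 2, 2, 3, 4, 1, 2, 4], dec = [2, 1, 3, 4, 3, 3, 2, 2, 2, 1, 1, 1].
max_i inc[i]+dec[i]−1 = 6, with one witness 6, 8, 13, 8, 7, 4.

6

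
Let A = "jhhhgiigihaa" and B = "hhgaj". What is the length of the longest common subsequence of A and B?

Backtracking the LCS table gives one alignment: h (A3,B1) → h (A4,B2) → g (A8,B3) → a (A11,B4).
So the longest common subsequence has length 4.

4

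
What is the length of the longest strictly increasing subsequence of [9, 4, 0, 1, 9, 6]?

One longest increasing subsequence is 0, 1, 9 (positions 3,4,5), of length 3; no longer one exists.

3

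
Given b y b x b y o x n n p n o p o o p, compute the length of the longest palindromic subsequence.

5

One longest palindromic subsequence is pooop (positions 11,13,15,16,17); it reads the same forward and backward, and the interval DP gives dp[1][17] = 5.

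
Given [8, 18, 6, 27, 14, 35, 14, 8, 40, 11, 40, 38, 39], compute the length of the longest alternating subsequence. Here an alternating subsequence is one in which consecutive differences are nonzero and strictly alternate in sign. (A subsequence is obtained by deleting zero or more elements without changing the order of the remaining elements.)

12

Track the best alternating length ending on an up-step vs a down-step at each position: up/down = 1/1, 2/1, 1/3, 4/1, 4/5, 6/1, 4/7, 4/7, 8/1, 8/9, 10/1, 10/11, 12/11.
The maximum over both is 12; one such subsequence is 8, 18, 6, 27, 14, 35, 14, 40, 11, 40, 38, 39.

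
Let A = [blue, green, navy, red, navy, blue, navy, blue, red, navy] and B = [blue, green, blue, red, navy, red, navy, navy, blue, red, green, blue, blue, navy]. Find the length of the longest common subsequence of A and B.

9

Backtracking the LCS table gives one alignment: blue (A1,B1) → green (A2,B2) → navy (A3,B5) → red (A4,B6) → navy (A5,B7) → navy (A7,B8) → blue (A8,B9) → red (A9,B10) → navy (A10,B14).
So the longest common subsequence has length 9.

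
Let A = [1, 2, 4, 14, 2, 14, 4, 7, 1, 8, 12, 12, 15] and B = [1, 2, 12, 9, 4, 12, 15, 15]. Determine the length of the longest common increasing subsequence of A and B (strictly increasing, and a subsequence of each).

For each value that appears in both, track the longest common increasing run ending there.
The best achievable length is 5; one witness is 1, 2, 4, 12, 15 (A-positions 1,2,3,11,13, B-positions 1,2,5,6,7).

5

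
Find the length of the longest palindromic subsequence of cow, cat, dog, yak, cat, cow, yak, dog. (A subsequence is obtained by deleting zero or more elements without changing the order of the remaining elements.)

One longest palindromic subsequence is dog yak cow yak dog (positions 3,4,6,7,8); it reads the same forward and backward, and the interval DP gives dp[1][8] = 5.

5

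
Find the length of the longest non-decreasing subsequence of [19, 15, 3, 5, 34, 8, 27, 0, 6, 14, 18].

Let dp[i] be the longest non-decreasing subsequence ending at position i. Then dp = [1, 1, 1, 2, 3, 3, 4, 1, 3, 4, 5].
The maximum is 5; one witness is 3, 5, 8, 14, 18 at positions 3,4,6,10,11.

5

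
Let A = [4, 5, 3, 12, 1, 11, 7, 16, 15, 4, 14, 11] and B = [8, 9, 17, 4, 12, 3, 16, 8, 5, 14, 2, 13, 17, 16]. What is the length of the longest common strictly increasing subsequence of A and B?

For each value that appears in both, track the longest common increasing run ending there.
The best achievable length is 3; one witness is 4, 12, 16 (A-positions 1,4,8, B-positions 4,5,7).

3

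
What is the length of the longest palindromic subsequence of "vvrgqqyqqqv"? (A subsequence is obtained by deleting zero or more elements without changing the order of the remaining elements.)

Using dp[i][j] = 2 + dp[i+1][j−1] if the ends match, else max(dp[i+1][j], dp[i][j−1]):
dp[1][11] = 7. A witness is vqqqqqv at positions 1,5,6,8,9,10,11.

7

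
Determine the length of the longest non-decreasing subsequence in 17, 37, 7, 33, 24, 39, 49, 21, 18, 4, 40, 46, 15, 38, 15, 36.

5

Let dp[i] be the longest non-decreasing subsequence ending at position i. Then dp = [1, 2, 1, 2, 2, 3, 4, 2, 2, 1, 4, 5, 2, 3, 3, 4].
The maximum is 5; one witness is 17, 37, 39, 40, 46 at positions 1,2,6,11,12.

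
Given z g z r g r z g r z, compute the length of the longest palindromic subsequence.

9

One longest palindromic subsequence is zgzrgrzgz (positions 1,2,3,4,5,6,7,8,10); it reads the same forward and backward, and the interval DP gives dp[1][10] = 9.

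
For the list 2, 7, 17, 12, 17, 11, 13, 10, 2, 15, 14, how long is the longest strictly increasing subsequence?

5

Let dp[i] be the longest increasing subsequence ending at position i. Then dp = [1, 2, 3, 3, 4, 3, 4, 3, 1, 5, 5].
The maximum is 5; one witness is 2, 7, 12, 13, 15 at positions 1,2,4,7,10.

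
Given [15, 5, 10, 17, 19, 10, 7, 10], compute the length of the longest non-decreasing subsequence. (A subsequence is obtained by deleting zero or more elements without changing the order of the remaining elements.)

Let dp[i] be the longest non-decreasing subsequence ending at position i. Then dp = [1, 1, 2, 3, 4, 3, 2, 4].
The maximum is 4; one witness is 5, 10, 17, 19 at positions 2,3,4,5.

4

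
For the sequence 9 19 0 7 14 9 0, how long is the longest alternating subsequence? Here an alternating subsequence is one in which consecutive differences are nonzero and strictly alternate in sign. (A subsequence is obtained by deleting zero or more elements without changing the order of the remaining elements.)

5

Track the best alternating length ending on an up-step vs a down-step at each position: up/down = 1/1, 2/1, 1/3, 4/3, 4/3, 4/5, 1/5.
The maximum over both is 5; one such subsequence is 9, 19, 0, 14, 9.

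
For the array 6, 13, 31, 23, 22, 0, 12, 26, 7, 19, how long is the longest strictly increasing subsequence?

One longest increasing subsequence is 6, 13, 23, 26 (positions 1,2,4,8), of length 4; no longer one exists.

4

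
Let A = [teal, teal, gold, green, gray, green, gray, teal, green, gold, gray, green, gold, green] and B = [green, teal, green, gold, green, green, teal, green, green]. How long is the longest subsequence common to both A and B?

A longest common subsequence is teal, gold, green, green, teal, green, green (length 7); the LCS DP confirms no longer common subsequence exists.

7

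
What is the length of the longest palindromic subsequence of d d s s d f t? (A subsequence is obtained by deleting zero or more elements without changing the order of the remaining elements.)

4

Using dp[i][j] = 2 + dp[i+1][j−1] if the ends match, else max(dp[i+1][j], dp[i][j−1]):
dp[1][7] = 4. A witness is dssd at positions 2,3,4,5.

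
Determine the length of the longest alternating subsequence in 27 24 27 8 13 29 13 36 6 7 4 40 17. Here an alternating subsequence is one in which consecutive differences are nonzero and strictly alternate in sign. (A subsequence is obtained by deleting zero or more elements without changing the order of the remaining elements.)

Track the best alternating length ending on an up-step vs a down-step at each position: up/down = 1/1, 1/2, 3/1, 1/4, 5/4, 5/1, 5/6, 7/1, 1/8, 9/8, 1/10, 11/1, 11/12.
The maximum over both is 12; one such subsequence is 27, 24, 27, 8, 29, 13, 36, 6, 7, 4, 40, 17.

12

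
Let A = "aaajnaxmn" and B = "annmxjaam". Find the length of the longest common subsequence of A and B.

Backtracking the LCS table gives one alignment: a (A1,B1) → a (A3,B7) → a (A6,B8) → m (A8,B9).
So the longest common subsequence has length 4.

4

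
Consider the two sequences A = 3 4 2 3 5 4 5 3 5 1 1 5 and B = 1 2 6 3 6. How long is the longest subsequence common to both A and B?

A longest common subsequence is 2, 3 (length 2); the LCS DP confirms no longer common subsequence exists.

2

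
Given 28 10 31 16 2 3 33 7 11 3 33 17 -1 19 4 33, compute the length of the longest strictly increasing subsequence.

7

Let dp[i] be the longest increasing subsequence ending at position i. Then dp = [1, 1, 2, 2, 1, 2, 3, 3, 4, 2, 5, 5, 1, 6, 3, 7].
The maximum is 7; one witness is 2, 3, 7, 11, 17, 19, 33 at positions 5,6,8,9,12,14,16.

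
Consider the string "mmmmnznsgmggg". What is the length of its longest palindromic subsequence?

One longest palindromic subsequence is mnznm (positions 4,5,6,7,10); it reads the same forward and backward, and the interval DP gives dp[1][13] = 5.

5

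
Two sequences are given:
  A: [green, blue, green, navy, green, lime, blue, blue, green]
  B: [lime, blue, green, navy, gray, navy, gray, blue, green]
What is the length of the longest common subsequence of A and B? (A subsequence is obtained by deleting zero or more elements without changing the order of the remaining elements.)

A longest common subsequence is blue, green, navy, blue, green (length 5); the LCS DP confirms no longer common subsequence exists.

5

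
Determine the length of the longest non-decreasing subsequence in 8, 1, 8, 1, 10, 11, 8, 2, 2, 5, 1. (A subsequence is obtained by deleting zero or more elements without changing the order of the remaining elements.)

One longest non-decreasing subsequence is 1, 1, 2, 2, 5 (positions 2,4,8,9,10), of length 5; no longer one exists.

5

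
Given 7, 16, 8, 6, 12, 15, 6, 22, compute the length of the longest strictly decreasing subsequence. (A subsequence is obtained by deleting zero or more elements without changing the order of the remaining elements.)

Let dp[i] be the longest decreasing subsequence ending at position i. Then dp = [1, 1, 2, 3, 2, 2, 3, 1].
The maximum is 3; one witness is 16, 8, 6 at positions 2,3,4.

3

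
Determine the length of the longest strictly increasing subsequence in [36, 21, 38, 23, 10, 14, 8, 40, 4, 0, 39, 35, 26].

Scanning left to right, the best length ending at each element is: 36→1, 21→1, 38→2, 23→2, 10→1, 14→2, 8→1, 40→3, 4→1, 0→1, 39→3, 35→3, 26→3.
So the longest increasing subsequence has length 3, e.g. 36, 38, 40.

3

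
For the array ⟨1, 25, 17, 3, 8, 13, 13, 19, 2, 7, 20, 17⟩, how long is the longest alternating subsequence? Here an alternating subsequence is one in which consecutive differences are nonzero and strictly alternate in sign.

Track the best alternating length ending on an up-step vs a down-step at each position: up/down = 1/1, 2/1, 2/3, 2/3, 4/3, 4/3, 4/3, 4/3, 2/5, 6/5, 6/3, 6/7.
The maximum over both is 7; one such subsequence is 1, 25, 3, 8, 2, 20, 17.

7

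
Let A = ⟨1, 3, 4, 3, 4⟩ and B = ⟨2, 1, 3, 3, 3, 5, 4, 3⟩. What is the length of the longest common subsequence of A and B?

4

A longest common subsequence is 1, 3, 4, 3 (length 4); the LCS DP confirms no longer common subsequence exists.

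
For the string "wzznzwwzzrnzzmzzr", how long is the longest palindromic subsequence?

One longest palindromic subsequence is zznzwwznzz (positions 2,3,4,5,6,7,9,11,15,16); it reads the same forward and backward, and the interval DP gives dp[1][17] = 10.

10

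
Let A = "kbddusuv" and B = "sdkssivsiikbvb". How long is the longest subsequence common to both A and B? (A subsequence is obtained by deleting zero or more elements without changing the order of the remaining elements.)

3

Backtracking the LCS table gives one alignment: k (A1,B11) → b (A2,B12) → v (A8,B13).
So the longest common subsequence has length 3.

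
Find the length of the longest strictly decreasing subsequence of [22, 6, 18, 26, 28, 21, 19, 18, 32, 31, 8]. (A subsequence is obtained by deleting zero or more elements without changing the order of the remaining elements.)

One longest decreasing subsequence is 22, 21, 19, 18, 8 (positions 1,6,7,8,11), of length 5; no longer one exists.

5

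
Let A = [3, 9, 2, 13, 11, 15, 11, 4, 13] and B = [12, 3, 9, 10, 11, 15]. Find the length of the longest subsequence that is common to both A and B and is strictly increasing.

A longest common strictly increasing subsequence is 3, 9, 11, 15 (length 4); it appears in order in both A and B, and no longer such subsequence exists.

4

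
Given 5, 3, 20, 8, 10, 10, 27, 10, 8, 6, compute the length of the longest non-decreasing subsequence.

Let dp[i] be the longest non-decreasing subsequence ending at position i. Then dp = [1, 1, 2, 2, 3, 4, 5, 5, 3, 2].
The maximum is 5; one witness is 5, 8, 10, 10, 27 at positions 1,4,5,6,7.

5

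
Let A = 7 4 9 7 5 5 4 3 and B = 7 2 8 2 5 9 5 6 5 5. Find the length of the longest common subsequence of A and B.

A longest common subsequence is 7, 9, 5, 5 (length 4); the LCS DP confirms no longer common subsequence exists.

4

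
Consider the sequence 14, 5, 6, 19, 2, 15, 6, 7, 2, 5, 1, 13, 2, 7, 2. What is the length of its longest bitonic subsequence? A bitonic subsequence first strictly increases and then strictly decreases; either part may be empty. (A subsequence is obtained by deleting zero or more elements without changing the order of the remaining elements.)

One longest bitonic subsequence is 5, 6, 19, 15, 13, 7, 2 (positions 2,3,4,6,12,14,15): it rises to 19 then falls. Length 7 is optimal.

7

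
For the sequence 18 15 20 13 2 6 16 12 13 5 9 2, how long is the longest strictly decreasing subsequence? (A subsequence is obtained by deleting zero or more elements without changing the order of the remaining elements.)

Let dp[i] be the longest decreasing subsequence ending at position i. Then dp = [1, 2, 1, 3, 4, 4, 2, 4, 3, 5, 5, 6].
The maximum is 6; one witness is 18, 15, 13, 6, 5, 2 at positions 1,2,4,6,10,12.

6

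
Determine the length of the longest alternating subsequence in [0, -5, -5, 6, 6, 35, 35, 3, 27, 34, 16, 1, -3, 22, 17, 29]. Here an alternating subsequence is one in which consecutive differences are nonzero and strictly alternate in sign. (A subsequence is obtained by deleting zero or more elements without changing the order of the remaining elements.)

Track the best alternating length ending on an up-step vs a down-step at each position: up/down = 1/1, 1/2, 1/2, 3/1, 3/1, 3/1, 3/1, 3/4, 5/4, 5/4, 5/6, 3/6, 3/6, 7/6, 7/8, 9/6.
The maximum over both is 9; one such subsequence is 0, -5, 6, 3, 27, 16, 22, 17, 29.

9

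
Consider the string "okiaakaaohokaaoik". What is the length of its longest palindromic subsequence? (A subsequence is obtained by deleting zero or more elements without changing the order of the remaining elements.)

Using dp[i][j] = 2 + dp[i+1][j−1] if the ends match, else max(dp[i+1][j], dp[i][j−1]):
dp[1][17] = 13. A witness is kiaakohokaaik at positions 2,3,4,5,6,9,10,11,12,13,14,16,17.

13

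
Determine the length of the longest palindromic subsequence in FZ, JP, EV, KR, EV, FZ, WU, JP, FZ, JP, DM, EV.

One longest palindromic subsequence is FZ JP EV KR EV JP FZ (positions 1,2,3,4,5,8,9); it reads the same forward and backward, and the interval DP gives dp[1][12] = 7.

7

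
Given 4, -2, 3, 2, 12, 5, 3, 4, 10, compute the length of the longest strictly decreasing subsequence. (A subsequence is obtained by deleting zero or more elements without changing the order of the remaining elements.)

One longest decreasing subsequence is 4, 3, 2 (positions 1,3,4), of length 3; no longer one exists.

3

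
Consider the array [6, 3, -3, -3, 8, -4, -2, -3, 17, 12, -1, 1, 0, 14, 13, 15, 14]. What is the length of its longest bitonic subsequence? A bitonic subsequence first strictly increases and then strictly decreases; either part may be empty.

7

One longest bitonic subsequence is -3, -2, -1, 1, 14, 15, 14 (positions 3,7,11,12,14,16,17): it rises to 15 then falls. Length 7 is optimal.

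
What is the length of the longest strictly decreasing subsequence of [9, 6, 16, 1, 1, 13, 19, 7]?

One longest decreasing subsequence is 9, 6, 1 (positions 1,2,4), of length 3; no longer one exists.

3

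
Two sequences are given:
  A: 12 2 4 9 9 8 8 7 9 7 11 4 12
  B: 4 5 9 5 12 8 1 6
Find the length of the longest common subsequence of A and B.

Backtracking the LCS table gives one alignment: 4 (A3,B1) → 9 (A4,B3) → 8 (A6,B6).
So the longest common subsequence has length 3.

3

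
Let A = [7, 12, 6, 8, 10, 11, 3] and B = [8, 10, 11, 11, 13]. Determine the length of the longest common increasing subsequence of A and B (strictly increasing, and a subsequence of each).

3

For each value that appears in both, track the longest common increasing run ending there.
The best achievable length is 3; one witness is 8, 10, 11 (A-positions 4,5,6, B-positions 1,2,3).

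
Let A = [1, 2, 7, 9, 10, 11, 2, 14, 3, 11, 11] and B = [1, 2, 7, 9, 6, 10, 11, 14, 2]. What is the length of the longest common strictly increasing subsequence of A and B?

A longest common strictly increasing subsequence is 1, 2, 7, 9, 10, 11, 14 (length 7); it appears in order in both A and B, and no longer such subsequence exists.

7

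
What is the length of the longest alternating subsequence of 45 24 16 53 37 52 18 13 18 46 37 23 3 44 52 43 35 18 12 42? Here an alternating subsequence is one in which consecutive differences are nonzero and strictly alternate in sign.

Track the best alternating length ending on an up-step vs a down-step at each position: up/down = 1/1, 1/2, 1/2, 3/1, 3/4, 5/4, 3/6, 1/6, 7/6, 7/6, 7/8, 7/8, 1/8, 9/8, 9/4, 9/10, 9/10, 9/10, 9/10, 11/10.
The maximum over both is 11; one such subsequence is 45, 24, 53, 37, 52, 18, 46, 37, 44, 35, 42.

11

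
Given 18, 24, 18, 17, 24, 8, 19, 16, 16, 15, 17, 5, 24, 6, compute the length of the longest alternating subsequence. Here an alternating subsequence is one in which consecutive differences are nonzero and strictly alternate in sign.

11

Track the best alternating length ending on an up-step vs a down-step at each position: up/down = 1/1, 2/1, 1/3, 1/3, 4/1, 1/5, 6/5, 6/7, 6/7, 6/7, 8/7, 1/9, 10/1, 10/11.
The maximum over both is 11; one such subsequence is 18, 24, 18, 24, 8, 19, 16, 17, 5, 24, 6.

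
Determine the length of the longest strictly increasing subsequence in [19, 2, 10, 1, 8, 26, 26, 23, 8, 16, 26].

4

Let dp[i] be the longest increasing subsequence ending at position i. Then dp = [1, 1, 2, 1, 2, 3, 3, 3, 2, 3, 4].
The maximum is 4; one witness is 2, 10, 23, 26 at positions 2,3,8,11.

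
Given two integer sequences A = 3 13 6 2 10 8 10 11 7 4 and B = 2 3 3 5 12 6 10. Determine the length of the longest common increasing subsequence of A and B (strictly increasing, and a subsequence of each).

A longest common strictly increasing subsequence is 3, 6, 10 (length 3); it appears in order in both A and B, and no longer such subsequence exists.

3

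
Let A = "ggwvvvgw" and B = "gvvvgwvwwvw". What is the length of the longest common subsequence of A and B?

A longest common subsequence is ggwvvw (length 6); the LCS DP confirms no longer common subsequence exists.

6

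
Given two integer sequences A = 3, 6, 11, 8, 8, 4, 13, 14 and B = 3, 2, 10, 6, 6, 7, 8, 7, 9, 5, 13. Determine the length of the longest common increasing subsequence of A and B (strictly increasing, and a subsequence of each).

For each value that appears in both, track the longest common increasing run ending there.
The best achievable length is 4; one witness is 3, 6, 8, 13 (A-positions 1,2,4,7, B-positions 1,4,7,11).

4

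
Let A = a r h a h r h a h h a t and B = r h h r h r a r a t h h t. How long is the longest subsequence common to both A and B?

9

A longest common subsequence is rhhrhahht (length 9); the LCS DP confirms no longer common subsequence exists.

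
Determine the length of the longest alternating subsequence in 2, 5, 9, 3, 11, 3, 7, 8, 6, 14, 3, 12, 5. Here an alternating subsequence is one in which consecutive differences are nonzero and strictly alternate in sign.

Track the best alternating length ending on an up-step vs a down-step at each position: up/down = 1/1, 2/1, 2/1, 2/3, 4/1, 2/5, 6/5, 6/5, 6/7, 8/1, 2/9, 10/9, 10/11.
The maximum over both is 11; one such subsequence is 2, 5, 3, 11, 3, 7, 6, 14, 3, 12, 5.

11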